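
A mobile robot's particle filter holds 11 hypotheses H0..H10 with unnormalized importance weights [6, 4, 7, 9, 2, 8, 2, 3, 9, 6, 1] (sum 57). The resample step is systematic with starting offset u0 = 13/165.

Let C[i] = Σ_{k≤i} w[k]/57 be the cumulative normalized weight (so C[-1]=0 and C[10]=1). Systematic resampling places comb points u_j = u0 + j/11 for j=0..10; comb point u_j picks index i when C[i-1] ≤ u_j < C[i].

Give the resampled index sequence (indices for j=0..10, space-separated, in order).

C = [2/19, 10/57, 17/57, 26/57, 28/57, 12/19, 2/3, 41/57, 50/57, 56/57, 1]
j=0: u_0=13/165 ∈ [0, 2/19) → index 0
j=1: u_1=28/165 ∈ [2/19, 10/57) → index 1
j=2: u_2=43/165 ∈ [10/57, 17/57) → index 2
j=3: u_3=58/165 ∈ [17/57, 26/57) → index 3
j=4: u_4=73/165 ∈ [17/57, 26/57) → index 3
j=5: u_5=8/15 ∈ [28/57, 12/19) → index 5
j=6: u_6=103/165 ∈ [28/57, 12/19) → index 5
j=7: u_7=118/165 ∈ [2/3, 41/57) → index 7
j=8: u_8=133/165 ∈ [41/57, 50/57) → index 8
j=9: u_9=148/165 ∈ [50/57, 56/57) → index 9
j=10: u_10=163/165 ∈ [56/57, 1) → index 10

0 1 2 3 3 5 5 7 8 9 10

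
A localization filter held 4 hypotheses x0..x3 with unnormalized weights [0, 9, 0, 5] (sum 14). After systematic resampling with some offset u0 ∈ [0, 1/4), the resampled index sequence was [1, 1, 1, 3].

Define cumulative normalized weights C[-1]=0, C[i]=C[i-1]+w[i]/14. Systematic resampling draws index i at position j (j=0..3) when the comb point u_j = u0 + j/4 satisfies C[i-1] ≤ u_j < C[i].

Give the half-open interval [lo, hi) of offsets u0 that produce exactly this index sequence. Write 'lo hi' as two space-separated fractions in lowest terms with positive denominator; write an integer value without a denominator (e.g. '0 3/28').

C = [0, 9/14, 9/14, 1]
j=0 picked index 1: u0 ∈ [0, 9/14)
j=1 picked index 1: u0 ∈ [-1/4, 11/28)
j=2 picked index 1: u0 ∈ [-1/2, 1/7)
j=3 picked index 3: u0 ∈ [-3/28, 1/4)
intersection: [0, 1/7)

0 1/7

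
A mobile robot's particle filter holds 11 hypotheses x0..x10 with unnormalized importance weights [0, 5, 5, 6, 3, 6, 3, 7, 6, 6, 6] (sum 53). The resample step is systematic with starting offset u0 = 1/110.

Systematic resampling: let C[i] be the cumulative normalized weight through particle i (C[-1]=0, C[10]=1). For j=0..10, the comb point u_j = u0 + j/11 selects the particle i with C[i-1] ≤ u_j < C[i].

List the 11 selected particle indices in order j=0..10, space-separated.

1 2 3 3 5 5 7 7 8 9 10

C = [0, 5/53, 10/53, 16/53, 19/53, 25/53, 28/53, 35/53, 41/53, 47/53, 1]
j=0: u_0=1/110 ∈ [0, 5/53) → index 1
j=1: u_1=1/10 ∈ [5/53, 10/53) → index 2
j=2: u_2=21/110 ∈ [10/53, 16/53) → index 3
j=3: u_3=31/110 ∈ [10/53, 16/53) → index 3
j=4: u_4=41/110 ∈ [19/53, 25/53) → index 5
j=5: u_5=51/110 ∈ [19/53, 25/53) → index 5
j=6: u_6=61/110 ∈ [28/53, 35/53) → index 7
j=7: u_7=71/110 ∈ [28/53, 35/53) → index 7
j=8: u_8=81/110 ∈ [35/53, 41/53) → index 8
j=9: u_9=91/110 ∈ [41/53, 47/53) → index 9
j=10: u_10=101/110 ∈ [47/53, 1) → index 10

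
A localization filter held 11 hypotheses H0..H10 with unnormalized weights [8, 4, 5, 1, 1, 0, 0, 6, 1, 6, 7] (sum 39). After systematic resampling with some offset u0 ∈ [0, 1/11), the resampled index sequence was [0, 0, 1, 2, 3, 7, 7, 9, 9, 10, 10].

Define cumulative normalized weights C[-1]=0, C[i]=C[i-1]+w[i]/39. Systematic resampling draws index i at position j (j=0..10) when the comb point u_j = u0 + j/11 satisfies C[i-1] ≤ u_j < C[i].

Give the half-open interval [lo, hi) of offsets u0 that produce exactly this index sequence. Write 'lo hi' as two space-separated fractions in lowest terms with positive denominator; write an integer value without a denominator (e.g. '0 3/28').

31/429 1/11

C = [8/39, 4/13, 17/39, 6/13, 19/39, 19/39, 19/39, 25/39, 2/3, 32/39, 1]
j=0 picked index 0: u0 ∈ [0, 8/39)
j=1 picked index 0: u0 ∈ [-1/11, 49/429)
j=2 picked index 1: u0 ∈ [10/429, 18/143)
j=3 picked index 2: u0 ∈ [5/143, 70/429)
j=4 picked index 3: u0 ∈ [31/429, 14/143)
j=5 picked index 7: u0 ∈ [14/429, 80/429)
j=6 picked index 7: u0 ∈ [-25/429, 41/429)
j=7 picked index 9: u0 ∈ [1/33, 79/429)
j=8 picked index 9: u0 ∈ [-2/33, 40/429)
j=9 picked index 10: u0 ∈ [1/429, 2/11)
j=10 picked index 10: u0 ∈ [-38/429, 1/11)
intersection: [31/429, 1/11)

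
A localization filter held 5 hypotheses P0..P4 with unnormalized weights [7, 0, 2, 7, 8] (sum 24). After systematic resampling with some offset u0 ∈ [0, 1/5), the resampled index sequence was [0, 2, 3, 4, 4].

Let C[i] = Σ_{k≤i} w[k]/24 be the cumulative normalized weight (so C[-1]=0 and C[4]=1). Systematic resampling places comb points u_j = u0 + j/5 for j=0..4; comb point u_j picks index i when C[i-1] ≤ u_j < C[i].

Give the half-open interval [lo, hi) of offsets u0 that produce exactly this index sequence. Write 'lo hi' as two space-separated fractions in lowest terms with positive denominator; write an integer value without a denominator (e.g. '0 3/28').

C = [7/24, 7/24, 3/8, 2/3, 1]
j=0 picked index 0: u0 ∈ [0, 7/24)
j=1 picked index 2: u0 ∈ [11/120, 7/40)
j=2 picked index 3: u0 ∈ [-1/40, 4/15)
j=3 picked index 4: u0 ∈ [1/15, 2/5)
j=4 picked index 4: u0 ∈ [-2/15, 1/5)
intersection: [11/120, 7/40)

11/120 7/40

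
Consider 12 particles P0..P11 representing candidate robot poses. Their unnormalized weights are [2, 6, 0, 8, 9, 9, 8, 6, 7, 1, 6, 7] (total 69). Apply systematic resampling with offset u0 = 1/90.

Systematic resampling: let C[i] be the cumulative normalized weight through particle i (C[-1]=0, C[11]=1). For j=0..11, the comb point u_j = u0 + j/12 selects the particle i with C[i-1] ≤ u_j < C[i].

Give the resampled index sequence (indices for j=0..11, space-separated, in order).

C = [2/69, 8/69, 8/69, 16/69, 25/69, 34/69, 14/23, 16/23, 55/69, 56/69, 62/69, 1]
j=0: u_0=1/90 ∈ [0, 2/69) → index 0
j=1: u_1=17/180 ∈ [2/69, 8/69) → index 1
j=2: u_2=8/45 ∈ [8/69, 16/69) → index 3
j=3: u_3=47/180 ∈ [16/69, 25/69) → index 4
j=4: u_4=31/90 ∈ [16/69, 25/69) → index 4
j=5: u_5=77/180 ∈ [25/69, 34/69) → index 5
j=6: u_6=23/45 ∈ [34/69, 14/23) → index 6
j=7: u_7=107/180 ∈ [34/69, 14/23) → index 6
j=8: u_8=61/90 ∈ [14/23, 16/23) → index 7
j=9: u_9=137/180 ∈ [16/23, 55/69) → index 8
j=10: u_10=38/45 ∈ [56/69, 62/69) → index 10
j=11: u_11=167/180 ∈ [62/69, 1) → index 11

0 1 3 4 4 5 6 6 7 8 10 11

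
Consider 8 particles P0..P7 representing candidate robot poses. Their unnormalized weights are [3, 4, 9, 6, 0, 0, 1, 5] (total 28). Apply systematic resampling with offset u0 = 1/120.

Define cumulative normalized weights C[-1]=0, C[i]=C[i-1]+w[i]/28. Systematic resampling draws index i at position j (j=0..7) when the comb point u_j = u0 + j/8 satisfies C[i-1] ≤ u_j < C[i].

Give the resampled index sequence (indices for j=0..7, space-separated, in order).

C = [3/28, 1/4, 4/7, 11/14, 11/14, 11/14, 23/28, 1]
j=0: u_0=1/120 ∈ [0, 3/28) → index 0
j=1: u_1=2/15 ∈ [3/28, 1/4) → index 1
j=2: u_2=31/120 ∈ [1/4, 4/7) → index 2
j=3: u_3=23/60 ∈ [1/4, 4/7) → index 2
j=4: u_4=61/120 ∈ [1/4, 4/7) → index 2
j=5: u_5=19/30 ∈ [4/7, 11/14) → index 3
j=6: u_6=91/120 ∈ [4/7, 11/14) → index 3
j=7: u_7=53/60 ∈ [23/28, 1) → index 7

0 1 2 2 2 3 3 7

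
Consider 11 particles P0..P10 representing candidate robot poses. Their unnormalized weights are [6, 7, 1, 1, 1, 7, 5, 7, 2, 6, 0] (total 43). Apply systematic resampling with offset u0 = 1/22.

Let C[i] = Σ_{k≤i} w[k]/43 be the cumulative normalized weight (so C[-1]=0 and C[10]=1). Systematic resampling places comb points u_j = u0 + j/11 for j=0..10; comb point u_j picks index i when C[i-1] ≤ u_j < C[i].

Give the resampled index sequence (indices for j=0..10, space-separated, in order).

C = [6/43, 13/43, 14/43, 15/43, 16/43, 23/43, 28/43, 35/43, 37/43, 1, 1]
j=0: u_0=1/22 ∈ [0, 6/43) → index 0
j=1: u_1=3/22 ∈ [0, 6/43) → index 0
j=2: u_2=5/22 ∈ [6/43, 13/43) → index 1
j=3: u_3=7/22 ∈ [13/43, 14/43) → index 2
j=4: u_4=9/22 ∈ [16/43, 23/43) → index 5
j=5: u_5=1/2 ∈ [16/43, 23/43) → index 5
j=6: u_6=13/22 ∈ [23/43, 28/43) → index 6
j=7: u_7=15/22 ∈ [28/43, 35/43) → index 7
j=8: u_8=17/22 ∈ [28/43, 35/43) → index 7
j=9: u_9=19/22 ∈ [37/43, 1) → index 9
j=10: u_10=21/22 ∈ [37/43, 1) → index 9

0 0 1 2 5 5 6 7 7 9 9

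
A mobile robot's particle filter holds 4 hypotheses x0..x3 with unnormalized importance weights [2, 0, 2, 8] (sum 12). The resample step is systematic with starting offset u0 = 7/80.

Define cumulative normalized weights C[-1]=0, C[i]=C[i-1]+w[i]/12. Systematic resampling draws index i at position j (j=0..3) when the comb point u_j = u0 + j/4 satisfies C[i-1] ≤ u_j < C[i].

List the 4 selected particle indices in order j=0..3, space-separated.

C = [1/6, 1/6, 1/3, 1]
j=0: u_0=7/80 ∈ [0, 1/6) → index 0
j=1: u_1=27/80 ∈ [1/3, 1) → index 3
j=2: u_2=47/80 ∈ [1/3, 1) → index 3
j=3: u_3=67/80 ∈ [1/3, 1) → index 3

0 3 3 3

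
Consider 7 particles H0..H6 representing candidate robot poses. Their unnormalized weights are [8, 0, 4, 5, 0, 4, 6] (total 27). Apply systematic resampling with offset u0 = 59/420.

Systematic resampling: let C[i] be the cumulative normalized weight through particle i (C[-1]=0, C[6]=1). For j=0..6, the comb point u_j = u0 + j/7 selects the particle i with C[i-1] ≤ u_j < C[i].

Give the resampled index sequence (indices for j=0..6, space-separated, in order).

0 0 2 3 5 6 6

C = [8/27, 8/27, 4/9, 17/27, 17/27, 7/9, 1]
j=0: u_0=59/420 ∈ [0, 8/27) → index 0
j=1: u_1=17/60 ∈ [0, 8/27) → index 0
j=2: u_2=179/420 ∈ [8/27, 4/9) → index 2
j=3: u_3=239/420 ∈ [4/9, 17/27) → index 3
j=4: u_4=299/420 ∈ [17/27, 7/9) → index 5
j=5: u_5=359/420 ∈ [7/9, 1) → index 6
j=6: u_6=419/420 ∈ [7/9, 1) → index 6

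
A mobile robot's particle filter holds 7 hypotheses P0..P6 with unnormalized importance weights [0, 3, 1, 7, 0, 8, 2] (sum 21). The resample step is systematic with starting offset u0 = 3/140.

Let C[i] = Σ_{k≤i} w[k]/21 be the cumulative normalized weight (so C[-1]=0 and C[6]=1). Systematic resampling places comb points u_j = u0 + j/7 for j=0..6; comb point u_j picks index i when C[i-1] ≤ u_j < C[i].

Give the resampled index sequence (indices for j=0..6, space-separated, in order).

1 2 3 3 5 5 5

C = [0, 1/7, 4/21, 11/21, 11/21, 19/21, 1]
j=0: u_0=3/140 ∈ [0, 1/7) → index 1
j=1: u_1=23/140 ∈ [1/7, 4/21) → index 2
j=2: u_2=43/140 ∈ [4/21, 11/21) → index 3
j=3: u_3=9/20 ∈ [4/21, 11/21) → index 3
j=4: u_4=83/140 ∈ [11/21, 19/21) → index 5
j=5: u_5=103/140 ∈ [11/21, 19/21) → index 5
j=6: u_6=123/140 ∈ [11/21, 19/21) → index 5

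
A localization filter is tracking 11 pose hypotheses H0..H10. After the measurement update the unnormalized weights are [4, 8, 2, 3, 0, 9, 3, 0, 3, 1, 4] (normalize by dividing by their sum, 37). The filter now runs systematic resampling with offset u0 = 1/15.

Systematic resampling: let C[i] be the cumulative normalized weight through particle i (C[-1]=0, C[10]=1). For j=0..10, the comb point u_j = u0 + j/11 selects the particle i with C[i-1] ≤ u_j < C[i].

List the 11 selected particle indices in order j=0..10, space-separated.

C = [4/37, 12/37, 14/37, 17/37, 17/37, 26/37, 29/37, 29/37, 32/37, 33/37, 1]
j=0: u_0=1/15 ∈ [0, 4/37) → index 0
j=1: u_1=26/165 ∈ [4/37, 12/37) → index 1
j=2: u_2=41/165 ∈ [4/37, 12/37) → index 1
j=3: u_3=56/165 ∈ [12/37, 14/37) → index 2
j=4: u_4=71/165 ∈ [14/37, 17/37) → index 3
j=5: u_5=86/165 ∈ [17/37, 26/37) → index 5
j=6: u_6=101/165 ∈ [17/37, 26/37) → index 5
j=7: u_7=116/165 ∈ [26/37, 29/37) → index 6
j=8: u_8=131/165 ∈ [29/37, 32/37) → index 8
j=9: u_9=146/165 ∈ [32/37, 33/37) → index 9
j=10: u_10=161/165 ∈ [33/37, 1) → index 10

0 1 1 2 3 5 5 6 8 9 10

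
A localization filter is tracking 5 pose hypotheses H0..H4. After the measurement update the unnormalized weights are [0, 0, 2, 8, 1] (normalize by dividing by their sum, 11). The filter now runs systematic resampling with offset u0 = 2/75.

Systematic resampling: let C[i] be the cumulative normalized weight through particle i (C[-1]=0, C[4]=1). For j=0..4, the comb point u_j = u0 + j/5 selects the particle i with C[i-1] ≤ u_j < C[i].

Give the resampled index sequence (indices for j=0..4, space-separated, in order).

2 3 3 3 3

C = [0, 0, 2/11, 10/11, 1]
j=0: u_0=2/75 ∈ [0, 2/11) → index 2
j=1: u_1=17/75 ∈ [2/11, 10/11) → index 3
j=2: u_2=32/75 ∈ [2/11, 10/11) → index 3
j=3: u_3=47/75 ∈ [2/11, 10/11) → index 3
j=4: u_4=62/75 ∈ [2/11, 10/11) → index 3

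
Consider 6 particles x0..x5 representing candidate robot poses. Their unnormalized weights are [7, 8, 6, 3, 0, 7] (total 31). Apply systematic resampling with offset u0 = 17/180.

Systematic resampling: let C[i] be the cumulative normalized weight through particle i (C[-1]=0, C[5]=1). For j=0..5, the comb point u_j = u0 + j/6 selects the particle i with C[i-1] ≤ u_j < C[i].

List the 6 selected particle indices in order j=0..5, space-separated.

0 1 1 2 3 5

C = [7/31, 15/31, 21/31, 24/31, 24/31, 1]
j=0: u_0=17/180 ∈ [0, 7/31) → index 0
j=1: u_1=47/180 ∈ [7/31, 15/31) → index 1
j=2: u_2=77/180 ∈ [7/31, 15/31) → index 1
j=3: u_3=107/180 ∈ [15/31, 21/31) → index 2
j=4: u_4=137/180 ∈ [21/31, 24/31) → index 3
j=5: u_5=167/180 ∈ [24/31, 1) → index 5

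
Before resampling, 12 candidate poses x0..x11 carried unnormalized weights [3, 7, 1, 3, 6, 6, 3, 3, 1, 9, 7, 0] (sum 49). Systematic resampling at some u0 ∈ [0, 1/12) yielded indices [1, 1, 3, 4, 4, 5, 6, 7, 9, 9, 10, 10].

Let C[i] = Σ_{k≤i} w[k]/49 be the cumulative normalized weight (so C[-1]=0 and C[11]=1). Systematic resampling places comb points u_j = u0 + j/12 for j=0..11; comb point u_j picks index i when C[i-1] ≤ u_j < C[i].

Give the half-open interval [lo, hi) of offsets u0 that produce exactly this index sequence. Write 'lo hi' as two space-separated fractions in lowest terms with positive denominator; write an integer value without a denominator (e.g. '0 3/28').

C = [3/49, 10/49, 11/49, 2/7, 20/49, 26/49, 29/49, 32/49, 33/49, 6/7, 1, 1]
j=0 picked index 1: u0 ∈ [3/49, 10/49)
j=1 picked index 1: u0 ∈ [-13/588, 71/588)
j=2 picked index 3: u0 ∈ [17/294, 5/42)
j=3 picked index 4: u0 ∈ [1/28, 31/196)
j=4 picked index 4: u0 ∈ [-1/21, 11/147)
j=5 picked index 5: u0 ∈ [-5/588, 67/588)
j=6 picked index 6: u0 ∈ [3/98, 9/98)
j=7 picked index 7: u0 ∈ [5/588, 41/588)
j=8 picked index 9: u0 ∈ [1/147, 4/21)
j=9 picked index 9: u0 ∈ [-15/196, 3/28)
j=10 picked index 10: u0 ∈ [1/42, 1/6)
j=11 picked index 10: u0 ∈ [-5/84, 1/12)
intersection: [3/49, 41/588)

3/49 41/588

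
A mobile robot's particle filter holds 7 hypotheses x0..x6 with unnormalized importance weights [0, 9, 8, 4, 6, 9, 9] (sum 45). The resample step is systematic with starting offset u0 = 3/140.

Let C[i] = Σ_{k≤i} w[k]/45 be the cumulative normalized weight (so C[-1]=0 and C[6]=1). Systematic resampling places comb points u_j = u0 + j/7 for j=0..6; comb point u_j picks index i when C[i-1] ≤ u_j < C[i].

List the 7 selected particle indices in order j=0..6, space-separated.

1 1 2 3 4 5 6

C = [0, 1/5, 17/45, 7/15, 3/5, 4/5, 1]
j=0: u_0=3/140 ∈ [0, 1/5) → index 1
j=1: u_1=23/140 ∈ [0, 1/5) → index 1
j=2: u_2=43/140 ∈ [1/5, 17/45) → index 2
j=3: u_3=9/20 ∈ [17/45, 7/15) → index 3
j=4: u_4=83/140 ∈ [7/15, 3/5) → index 4
j=5: u_5=103/140 ∈ [3/5, 4/5) → index 5
j=6: u_6=123/140 ∈ [4/5, 1) → index 6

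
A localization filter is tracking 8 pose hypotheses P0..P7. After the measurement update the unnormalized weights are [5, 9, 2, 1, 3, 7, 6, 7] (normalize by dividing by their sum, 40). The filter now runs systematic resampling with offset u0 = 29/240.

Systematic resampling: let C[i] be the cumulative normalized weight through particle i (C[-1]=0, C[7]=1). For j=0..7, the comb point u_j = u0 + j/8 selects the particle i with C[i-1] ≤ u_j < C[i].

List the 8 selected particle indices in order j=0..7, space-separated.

C = [1/8, 7/20, 2/5, 17/40, 1/2, 27/40, 33/40, 1]
j=0: u_0=29/240 ∈ [0, 1/8) → index 0
j=1: u_1=59/240 ∈ [1/8, 7/20) → index 1
j=2: u_2=89/240 ∈ [7/20, 2/5) → index 2
j=3: u_3=119/240 ∈ [17/40, 1/2) → index 4
j=4: u_4=149/240 ∈ [1/2, 27/40) → index 5
j=5: u_5=179/240 ∈ [27/40, 33/40) → index 6
j=6: u_6=209/240 ∈ [33/40, 1) → index 7
j=7: u_7=239/240 ∈ [33/40, 1) → index 7

0 1 2 4 5 6 7 7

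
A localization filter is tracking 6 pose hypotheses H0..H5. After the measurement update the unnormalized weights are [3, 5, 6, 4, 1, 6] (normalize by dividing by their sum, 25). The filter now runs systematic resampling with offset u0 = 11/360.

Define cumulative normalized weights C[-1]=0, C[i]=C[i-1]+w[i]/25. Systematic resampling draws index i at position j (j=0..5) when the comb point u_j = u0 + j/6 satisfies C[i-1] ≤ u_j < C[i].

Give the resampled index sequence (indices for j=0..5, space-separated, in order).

C = [3/25, 8/25, 14/25, 18/25, 19/25, 1]
j=0: u_0=11/360 ∈ [0, 3/25) → index 0
j=1: u_1=71/360 ∈ [3/25, 8/25) → index 1
j=2: u_2=131/360 ∈ [8/25, 14/25) → index 2
j=3: u_3=191/360 ∈ [8/25, 14/25) → index 2
j=4: u_4=251/360 ∈ [14/25, 18/25) → index 3
j=5: u_5=311/360 ∈ [19/25, 1) → index 5

0 1 2 2 3 5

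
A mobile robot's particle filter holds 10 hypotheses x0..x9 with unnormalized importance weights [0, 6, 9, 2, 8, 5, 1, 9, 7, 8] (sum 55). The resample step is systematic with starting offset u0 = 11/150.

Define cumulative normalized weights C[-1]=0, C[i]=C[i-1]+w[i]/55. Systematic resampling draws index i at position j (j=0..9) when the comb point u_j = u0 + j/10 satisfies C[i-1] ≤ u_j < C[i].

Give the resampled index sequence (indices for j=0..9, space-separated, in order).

C = [0, 6/55, 3/11, 17/55, 5/11, 6/11, 31/55, 8/11, 47/55, 1]
j=0: u_0=11/150 ∈ [0, 6/55) → index 1
j=1: u_1=13/75 ∈ [6/55, 3/11) → index 2
j=2: u_2=41/150 ∈ [3/11, 17/55) → index 3
j=3: u_3=28/75 ∈ [17/55, 5/11) → index 4
j=4: u_4=71/150 ∈ [5/11, 6/11) → index 5
j=5: u_5=43/75 ∈ [31/55, 8/11) → index 7
j=6: u_6=101/150 ∈ [31/55, 8/11) → index 7
j=7: u_7=58/75 ∈ [8/11, 47/55) → index 8
j=8: u_8=131/150 ∈ [47/55, 1) → index 9
j=9: u_9=73/75 ∈ [47/55, 1) → index 9

1 2 3 4 5 7 7 8 9 9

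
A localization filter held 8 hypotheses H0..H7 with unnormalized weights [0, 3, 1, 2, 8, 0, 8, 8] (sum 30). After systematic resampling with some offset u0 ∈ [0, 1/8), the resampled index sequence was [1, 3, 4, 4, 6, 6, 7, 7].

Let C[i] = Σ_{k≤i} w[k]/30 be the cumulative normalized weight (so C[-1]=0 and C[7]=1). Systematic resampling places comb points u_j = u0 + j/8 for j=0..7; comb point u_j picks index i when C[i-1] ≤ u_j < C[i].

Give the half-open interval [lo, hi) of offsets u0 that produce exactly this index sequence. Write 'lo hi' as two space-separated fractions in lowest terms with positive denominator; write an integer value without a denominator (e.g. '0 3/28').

C = [0, 1/10, 2/15, 1/5, 7/15, 7/15, 11/15, 1]
j=0 picked index 1: u0 ∈ [0, 1/10)
j=1 picked index 3: u0 ∈ [1/120, 3/40)
j=2 picked index 4: u0 ∈ [-1/20, 13/60)
j=3 picked index 4: u0 ∈ [-7/40, 11/120)
j=4 picked index 6: u0 ∈ [-1/30, 7/30)
j=5 picked index 6: u0 ∈ [-19/120, 13/120)
j=6 picked index 7: u0 ∈ [-1/60, 1/4)
j=7 picked index 7: u0 ∈ [-17/120, 1/8)
intersection: [1/120, 3/40)

1/120 3/40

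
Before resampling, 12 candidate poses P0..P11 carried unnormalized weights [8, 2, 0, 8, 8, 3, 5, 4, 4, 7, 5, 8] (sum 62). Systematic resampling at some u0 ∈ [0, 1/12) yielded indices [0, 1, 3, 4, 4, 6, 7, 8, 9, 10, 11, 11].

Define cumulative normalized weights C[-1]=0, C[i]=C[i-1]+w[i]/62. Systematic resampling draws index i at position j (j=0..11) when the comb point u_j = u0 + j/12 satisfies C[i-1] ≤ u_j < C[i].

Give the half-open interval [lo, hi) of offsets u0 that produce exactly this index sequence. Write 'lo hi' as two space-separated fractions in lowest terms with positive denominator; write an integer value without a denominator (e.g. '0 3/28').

C = [4/31, 5/31, 5/31, 9/31, 13/31, 29/62, 17/31, 19/31, 21/31, 49/62, 27/31, 1]
j=0 picked index 0: u0 ∈ [0, 4/31)
j=1 picked index 1: u0 ∈ [17/372, 29/372)
j=2 picked index 3: u0 ∈ [-1/186, 23/186)
j=3 picked index 4: u0 ∈ [5/124, 21/124)
j=4 picked index 4: u0 ∈ [-4/93, 8/93)
j=5 picked index 6: u0 ∈ [19/372, 49/372)
j=6 picked index 7: u0 ∈ [3/62, 7/62)
j=7 picked index 8: u0 ∈ [11/372, 35/372)
j=8 picked index 9: u0 ∈ [1/93, 23/186)
j=9 picked index 10: u0 ∈ [5/124, 15/124)
j=10 picked index 11: u0 ∈ [7/186, 1/6)
j=11 picked index 11: u0 ∈ [-17/372, 1/12)
intersection: [19/372, 29/372)

19/372 29/372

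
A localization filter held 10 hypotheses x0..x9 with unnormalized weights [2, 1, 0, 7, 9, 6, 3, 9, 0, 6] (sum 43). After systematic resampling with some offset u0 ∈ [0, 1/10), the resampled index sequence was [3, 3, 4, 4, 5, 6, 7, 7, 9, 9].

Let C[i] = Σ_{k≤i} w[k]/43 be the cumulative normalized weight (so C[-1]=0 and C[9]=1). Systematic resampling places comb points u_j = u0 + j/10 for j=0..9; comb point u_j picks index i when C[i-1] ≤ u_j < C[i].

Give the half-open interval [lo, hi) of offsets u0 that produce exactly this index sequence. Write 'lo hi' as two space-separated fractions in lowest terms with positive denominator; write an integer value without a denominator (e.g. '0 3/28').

C = [2/43, 3/43, 3/43, 10/43, 19/43, 25/43, 28/43, 37/43, 37/43, 1]
j=0 picked index 3: u0 ∈ [3/43, 10/43)
j=1 picked index 3: u0 ∈ [-13/430, 57/430)
j=2 picked index 4: u0 ∈ [7/215, 52/215)
j=3 picked index 4: u0 ∈ [-29/430, 61/430)
j=4 picked index 5: u0 ∈ [9/215, 39/215)
j=5 picked index 6: u0 ∈ [7/86, 13/86)
j=6 picked index 7: u0 ∈ [11/215, 56/215)
j=7 picked index 7: u0 ∈ [-21/430, 69/430)
j=8 picked index 9: u0 ∈ [13/215, 1/5)
j=9 picked index 9: u0 ∈ [-17/430, 1/10)
intersection: [7/86, 1/10)

7/86 1/10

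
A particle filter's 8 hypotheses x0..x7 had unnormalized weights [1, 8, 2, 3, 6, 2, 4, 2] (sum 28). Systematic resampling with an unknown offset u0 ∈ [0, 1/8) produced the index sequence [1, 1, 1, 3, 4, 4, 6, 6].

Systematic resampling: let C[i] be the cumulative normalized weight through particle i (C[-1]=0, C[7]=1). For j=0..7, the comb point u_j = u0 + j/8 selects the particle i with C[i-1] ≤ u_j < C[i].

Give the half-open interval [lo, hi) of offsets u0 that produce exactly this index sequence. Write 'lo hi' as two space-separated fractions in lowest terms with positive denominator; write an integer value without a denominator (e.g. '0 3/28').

C = [1/28, 9/28, 11/28, 1/2, 5/7, 11/14, 13/14, 1]
j=0 picked index 1: u0 ∈ [1/28, 9/28)
j=1 picked index 1: u0 ∈ [-5/56, 11/56)
j=2 picked index 1: u0 ∈ [-3/14, 1/14)
j=3 picked index 3: u0 ∈ [1/56, 1/8)
j=4 picked index 4: u0 ∈ [0, 3/14)
j=5 picked index 4: u0 ∈ [-1/8, 5/56)
j=6 picked index 6: u0 ∈ [1/28, 5/28)
j=7 picked index 6: u0 ∈ [-5/56, 3/56)
intersection: [1/28, 3/56)

1/28 3/56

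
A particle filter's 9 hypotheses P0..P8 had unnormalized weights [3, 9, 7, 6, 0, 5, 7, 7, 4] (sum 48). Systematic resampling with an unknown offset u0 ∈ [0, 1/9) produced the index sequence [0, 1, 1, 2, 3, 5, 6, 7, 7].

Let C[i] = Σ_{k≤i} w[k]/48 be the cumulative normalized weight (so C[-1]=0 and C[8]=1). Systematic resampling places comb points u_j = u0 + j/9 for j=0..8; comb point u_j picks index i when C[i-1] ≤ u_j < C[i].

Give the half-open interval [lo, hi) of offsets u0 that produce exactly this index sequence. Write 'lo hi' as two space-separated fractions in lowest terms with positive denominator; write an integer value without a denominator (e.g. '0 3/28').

0 1/36

C = [1/16, 1/4, 19/48, 25/48, 25/48, 5/8, 37/48, 11/12, 1]
j=0 picked index 0: u0 ∈ [0, 1/16)
j=1 picked index 1: u0 ∈ [-7/144, 5/36)
j=2 picked index 1: u0 ∈ [-23/144, 1/36)
j=3 picked index 2: u0 ∈ [-1/12, 1/16)
j=4 picked index 3: u0 ∈ [-7/144, 11/144)
j=5 picked index 5: u0 ∈ [-5/144, 5/72)
j=6 picked index 6: u0 ∈ [-1/24, 5/48)
j=7 picked index 7: u0 ∈ [-1/144, 5/36)
j=8 picked index 7: u0 ∈ [-17/144, 1/36)
intersection: [0, 1/36)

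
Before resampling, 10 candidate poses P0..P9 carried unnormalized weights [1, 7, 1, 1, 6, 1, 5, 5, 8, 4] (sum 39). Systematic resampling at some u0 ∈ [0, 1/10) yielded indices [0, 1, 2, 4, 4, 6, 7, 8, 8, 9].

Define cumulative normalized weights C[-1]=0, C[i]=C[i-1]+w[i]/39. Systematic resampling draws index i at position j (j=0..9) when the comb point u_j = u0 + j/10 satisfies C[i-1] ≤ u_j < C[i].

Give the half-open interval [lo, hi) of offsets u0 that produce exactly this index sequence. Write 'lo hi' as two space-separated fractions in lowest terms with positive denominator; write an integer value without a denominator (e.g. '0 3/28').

C = [1/39, 8/39, 3/13, 10/39, 16/39, 17/39, 22/39, 9/13, 35/39, 1]
j=0 picked index 0: u0 ∈ [0, 1/39)
j=1 picked index 1: u0 ∈ [-29/390, 41/390)
j=2 picked index 2: u0 ∈ [1/195, 2/65)
j=3 picked index 4: u0 ∈ [-17/390, 43/390)
j=4 picked index 4: u0 ∈ [-28/195, 2/195)
j=5 picked index 6: u0 ∈ [-5/78, 5/78)
j=6 picked index 7: u0 ∈ [-7/195, 6/65)
j=7 picked index 8: u0 ∈ [-1/130, 77/390)
j=8 picked index 8: u0 ∈ [-7/65, 19/195)
j=9 picked index 9: u0 ∈ [-1/390, 1/10)
intersection: [1/195, 2/195)

1/195 2/195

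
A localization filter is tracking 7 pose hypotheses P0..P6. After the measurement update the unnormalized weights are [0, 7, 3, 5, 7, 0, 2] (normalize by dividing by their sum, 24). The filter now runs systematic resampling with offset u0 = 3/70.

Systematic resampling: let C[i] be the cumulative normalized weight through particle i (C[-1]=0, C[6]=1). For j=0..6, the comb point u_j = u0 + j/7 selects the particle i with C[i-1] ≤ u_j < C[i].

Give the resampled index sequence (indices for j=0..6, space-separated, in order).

C = [0, 7/24, 5/12, 5/8, 11/12, 11/12, 1]
j=0: u_0=3/70 ∈ [0, 7/24) → index 1
j=1: u_1=13/70 ∈ [0, 7/24) → index 1
j=2: u_2=23/70 ∈ [7/24, 5/12) → index 2
j=3: u_3=33/70 ∈ [5/12, 5/8) → index 3
j=4: u_4=43/70 ∈ [5/12, 5/8) → index 3
j=5: u_5=53/70 ∈ [5/8, 11/12) → index 4
j=6: u_6=9/10 ∈ [5/8, 11/12) → index 4

1 1 2 3 3 4 4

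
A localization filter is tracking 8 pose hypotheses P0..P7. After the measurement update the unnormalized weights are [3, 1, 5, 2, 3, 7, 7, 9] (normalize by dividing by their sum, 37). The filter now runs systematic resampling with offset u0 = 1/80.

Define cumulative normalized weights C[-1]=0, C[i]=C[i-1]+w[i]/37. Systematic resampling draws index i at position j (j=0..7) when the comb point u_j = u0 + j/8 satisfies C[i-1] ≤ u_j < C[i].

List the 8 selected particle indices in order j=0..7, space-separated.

C = [3/37, 4/37, 9/37, 11/37, 14/37, 21/37, 28/37, 1]
j=0: u_0=1/80 ∈ [0, 3/37) → index 0
j=1: u_1=11/80 ∈ [4/37, 9/37) → index 2
j=2: u_2=21/80 ∈ [9/37, 11/37) → index 3
j=3: u_3=31/80 ∈ [14/37, 21/37) → index 5
j=4: u_4=41/80 ∈ [14/37, 21/37) → index 5
j=5: u_5=51/80 ∈ [21/37, 28/37) → index 6
j=6: u_6=61/80 ∈ [28/37, 1) → index 7
j=7: u_7=71/80 ∈ [28/37, 1) → index 7

0 2 3 5 5 6 7 7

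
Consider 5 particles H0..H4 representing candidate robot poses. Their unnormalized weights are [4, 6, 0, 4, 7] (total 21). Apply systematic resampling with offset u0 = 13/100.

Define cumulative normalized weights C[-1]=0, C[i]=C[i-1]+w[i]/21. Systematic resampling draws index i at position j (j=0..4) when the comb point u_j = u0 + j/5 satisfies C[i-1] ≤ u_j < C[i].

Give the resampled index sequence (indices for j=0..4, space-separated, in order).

0 1 3 4 4

C = [4/21, 10/21, 10/21, 2/3, 1]
j=0: u_0=13/100 ∈ [0, 4/21) → index 0
j=1: u_1=33/100 ∈ [4/21, 10/21) → index 1
j=2: u_2=53/100 ∈ [10/21, 2/3) → index 3
j=3: u_3=73/100 ∈ [2/3, 1) → index 4
j=4: u_4=93/100 ∈ [2/3, 1) → index 4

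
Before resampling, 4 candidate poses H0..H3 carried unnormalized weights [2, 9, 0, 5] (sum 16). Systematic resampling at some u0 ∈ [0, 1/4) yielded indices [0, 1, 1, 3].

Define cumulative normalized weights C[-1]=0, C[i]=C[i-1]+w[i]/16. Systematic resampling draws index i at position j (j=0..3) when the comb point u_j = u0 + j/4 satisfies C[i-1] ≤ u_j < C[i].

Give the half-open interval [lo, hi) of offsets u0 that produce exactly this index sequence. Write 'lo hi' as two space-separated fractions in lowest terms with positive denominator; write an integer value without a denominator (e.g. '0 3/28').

0 1/8

C = [1/8, 11/16, 11/16, 1]
j=0 picked index 0: u0 ∈ [0, 1/8)
j=1 picked index 1: u0 ∈ [-1/8, 7/16)
j=2 picked index 1: u0 ∈ [-3/8, 3/16)
j=3 picked index 3: u0 ∈ [-1/16, 1/4)
intersection: [0, 1/8)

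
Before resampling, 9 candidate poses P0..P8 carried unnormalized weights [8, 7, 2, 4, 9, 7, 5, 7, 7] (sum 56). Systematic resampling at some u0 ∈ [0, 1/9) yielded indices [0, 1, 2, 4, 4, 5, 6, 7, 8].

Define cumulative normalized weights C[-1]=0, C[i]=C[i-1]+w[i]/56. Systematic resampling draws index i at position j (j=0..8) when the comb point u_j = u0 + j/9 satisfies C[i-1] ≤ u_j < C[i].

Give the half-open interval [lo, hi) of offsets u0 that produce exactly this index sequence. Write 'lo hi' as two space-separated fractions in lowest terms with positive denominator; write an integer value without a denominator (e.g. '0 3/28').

23/504 41/504

C = [1/7, 15/56, 17/56, 3/8, 15/28, 37/56, 3/4, 7/8, 1]
j=0 picked index 0: u0 ∈ [0, 1/7)
j=1 picked index 1: u0 ∈ [2/63, 79/504)
j=2 picked index 2: u0 ∈ [23/504, 41/504)
j=3 picked index 4: u0 ∈ [1/24, 17/84)
j=4 picked index 4: u0 ∈ [-5/72, 23/252)
j=5 picked index 5: u0 ∈ [-5/252, 53/504)
j=6 picked index 6: u0 ∈ [-1/168, 1/12)
j=7 picked index 7: u0 ∈ [-1/36, 7/72)
j=8 picked index 8: u0 ∈ [-1/72, 1/9)
intersection: [23/504, 41/504)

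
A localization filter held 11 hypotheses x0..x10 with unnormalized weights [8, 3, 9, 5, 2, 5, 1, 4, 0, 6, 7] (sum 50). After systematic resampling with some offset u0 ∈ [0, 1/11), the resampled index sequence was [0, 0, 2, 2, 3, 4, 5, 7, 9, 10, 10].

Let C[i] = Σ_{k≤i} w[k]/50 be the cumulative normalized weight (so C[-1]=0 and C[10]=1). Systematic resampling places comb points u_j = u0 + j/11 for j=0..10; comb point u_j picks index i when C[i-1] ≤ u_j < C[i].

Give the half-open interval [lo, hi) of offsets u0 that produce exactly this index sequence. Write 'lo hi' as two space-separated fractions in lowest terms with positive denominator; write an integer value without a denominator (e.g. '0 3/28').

C = [4/25, 11/50, 2/5, 1/2, 27/50, 16/25, 33/50, 37/50, 37/50, 43/50, 1]
j=0 picked index 0: u0 ∈ [0, 4/25)
j=1 picked index 0: u0 ∈ [-1/11, 19/275)
j=2 picked index 2: u0 ∈ [21/550, 12/55)
j=3 picked index 2: u0 ∈ [-29/550, 7/55)
j=4 picked index 3: u0 ∈ [2/55, 3/22)
j=5 picked index 4: u0 ∈ [1/22, 47/550)
j=6 picked index 5: u0 ∈ [-3/550, 26/275)
j=7 picked index 7: u0 ∈ [13/550, 57/550)
j=8 picked index 9: u0 ∈ [7/550, 73/550)
j=9 picked index 10: u0 ∈ [23/550, 2/11)
j=10 picked index 10: u0 ∈ [-27/550, 1/11)
intersection: [1/22, 19/275)

1/22 19/275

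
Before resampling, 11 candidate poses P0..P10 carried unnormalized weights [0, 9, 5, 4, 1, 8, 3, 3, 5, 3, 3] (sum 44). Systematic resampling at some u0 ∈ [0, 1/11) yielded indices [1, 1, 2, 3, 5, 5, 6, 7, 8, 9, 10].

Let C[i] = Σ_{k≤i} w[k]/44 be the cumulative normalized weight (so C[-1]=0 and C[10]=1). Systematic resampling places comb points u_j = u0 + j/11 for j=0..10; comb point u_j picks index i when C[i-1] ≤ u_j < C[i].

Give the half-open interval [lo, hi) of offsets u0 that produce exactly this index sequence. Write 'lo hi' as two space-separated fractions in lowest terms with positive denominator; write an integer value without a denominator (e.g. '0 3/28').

C = [0, 9/44, 7/22, 9/22, 19/44, 27/44, 15/22, 3/4, 19/22, 41/44, 1]
j=0 picked index 1: u0 ∈ [0, 9/44)
j=1 picked index 1: u0 ∈ [-1/11, 5/44)
j=2 picked index 2: u0 ∈ [1/44, 3/22)
j=3 picked index 3: u0 ∈ [1/22, 3/22)
j=4 picked index 5: u0 ∈ [3/44, 1/4)
j=5 picked index 5: u0 ∈ [-1/44, 7/44)
j=6 picked index 6: u0 ∈ [3/44, 3/22)
j=7 picked index 7: u0 ∈ [1/22, 5/44)
j=8 picked index 8: u0 ∈ [1/44, 3/22)
j=9 picked index 9: u0 ∈ [1/22, 5/44)
j=10 picked index 10: u0 ∈ [1/44, 1/11)
intersection: [3/44, 1/11)

3/44 1/11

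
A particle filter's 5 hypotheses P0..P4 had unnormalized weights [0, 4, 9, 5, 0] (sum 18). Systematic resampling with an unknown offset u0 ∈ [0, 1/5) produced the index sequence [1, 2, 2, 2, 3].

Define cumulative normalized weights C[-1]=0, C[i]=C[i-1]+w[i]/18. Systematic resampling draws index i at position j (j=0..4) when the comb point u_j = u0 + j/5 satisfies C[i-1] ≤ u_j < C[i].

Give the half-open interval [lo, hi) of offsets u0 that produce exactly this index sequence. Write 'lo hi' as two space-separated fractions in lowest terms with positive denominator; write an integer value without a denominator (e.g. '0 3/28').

C = [0, 2/9, 13/18, 1, 1]
j=0 picked index 1: u0 ∈ [0, 2/9)
j=1 picked index 2: u0 ∈ [1/45, 47/90)
j=2 picked index 2: u0 ∈ [-8/45, 29/90)
j=3 picked index 2: u0 ∈ [-17/45, 11/90)
j=4 picked index 3: u0 ∈ [-7/90, 1/5)
intersection: [1/45, 11/90)

1/45 11/90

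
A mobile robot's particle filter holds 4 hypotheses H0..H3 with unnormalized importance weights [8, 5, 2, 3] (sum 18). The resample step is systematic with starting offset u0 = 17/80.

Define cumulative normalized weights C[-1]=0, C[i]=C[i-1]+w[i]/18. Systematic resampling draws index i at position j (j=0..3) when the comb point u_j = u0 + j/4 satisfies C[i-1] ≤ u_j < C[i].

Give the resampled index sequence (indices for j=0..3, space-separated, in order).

C = [4/9, 13/18, 5/6, 1]
j=0: u_0=17/80 ∈ [0, 4/9) → index 0
j=1: u_1=37/80 ∈ [4/9, 13/18) → index 1
j=2: u_2=57/80 ∈ [4/9, 13/18) → index 1
j=3: u_3=77/80 ∈ [5/6, 1) → index 3

0 1 1 3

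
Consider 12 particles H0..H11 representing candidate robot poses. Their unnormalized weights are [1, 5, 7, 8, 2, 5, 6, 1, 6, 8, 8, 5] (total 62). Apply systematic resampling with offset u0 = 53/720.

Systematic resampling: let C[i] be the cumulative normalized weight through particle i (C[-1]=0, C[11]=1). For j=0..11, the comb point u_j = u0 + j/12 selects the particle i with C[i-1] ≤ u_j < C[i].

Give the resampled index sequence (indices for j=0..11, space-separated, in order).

1 2 3 3 5 6 8 8 9 10 10 11

C = [1/62, 3/31, 13/62, 21/62, 23/62, 14/31, 17/31, 35/62, 41/62, 49/62, 57/62, 1]
j=0: u_0=53/720 ∈ [1/62, 3/31) → index 1
j=1: u_1=113/720 ∈ [3/31, 13/62) → index 2
j=2: u_2=173/720 ∈ [13/62, 21/62) → index 3
j=3: u_3=233/720 ∈ [13/62, 21/62) → index 3
j=4: u_4=293/720 ∈ [23/62, 14/31) → index 5
j=5: u_5=353/720 ∈ [14/31, 17/31) → index 6
j=6: u_6=413/720 ∈ [35/62, 41/62) → index 8
j=7: u_7=473/720 ∈ [35/62, 41/62) → index 8
j=8: u_8=533/720 ∈ [41/62, 49/62) → index 9
j=9: u_9=593/720 ∈ [49/62, 57/62) → index 10
j=10: u_10=653/720 ∈ [49/62, 57/62) → index 10
j=11: u_11=713/720 ∈ [57/62, 1) → index 11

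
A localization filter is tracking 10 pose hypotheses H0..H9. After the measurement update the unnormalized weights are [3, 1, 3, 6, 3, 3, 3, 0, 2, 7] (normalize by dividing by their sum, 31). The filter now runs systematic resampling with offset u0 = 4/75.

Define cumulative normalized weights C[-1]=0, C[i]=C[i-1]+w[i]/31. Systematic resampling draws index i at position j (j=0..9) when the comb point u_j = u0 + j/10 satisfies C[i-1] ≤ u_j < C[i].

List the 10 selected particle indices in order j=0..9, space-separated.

0 2 3 3 4 5 6 8 9 9

C = [3/31, 4/31, 7/31, 13/31, 16/31, 19/31, 22/31, 22/31, 24/31, 1]
j=0: u_0=4/75 ∈ [0, 3/31) → index 0
j=1: u_1=23/150 ∈ [4/31, 7/31) → index 2
j=2: u_2=19/75 ∈ [7/31, 13/31) → index 3
j=3: u_3=53/150 ∈ [7/31, 13/31) → index 3
j=4: u_4=34/75 ∈ [13/31, 16/31) → index 4
j=5: u_5=83/150 ∈ [16/31, 19/31) → index 5
j=6: u_6=49/75 ∈ [19/31, 22/31) → index 6
j=7: u_7=113/150 ∈ [22/31, 24/31) → index 8
j=8: u_8=64/75 ∈ [24/31, 1) → index 9
j=9: u_9=143/150 ∈ [24/31, 1) → index 9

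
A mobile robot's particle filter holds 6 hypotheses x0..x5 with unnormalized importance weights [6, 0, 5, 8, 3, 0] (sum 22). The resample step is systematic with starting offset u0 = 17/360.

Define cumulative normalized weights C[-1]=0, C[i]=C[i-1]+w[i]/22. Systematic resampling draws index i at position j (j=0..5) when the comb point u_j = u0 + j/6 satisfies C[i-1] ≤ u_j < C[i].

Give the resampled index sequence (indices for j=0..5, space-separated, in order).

C = [3/11, 3/11, 1/2, 19/22, 1, 1]
j=0: u_0=17/360 ∈ [0, 3/11) → index 0
j=1: u_1=77/360 ∈ [0, 3/11) → index 0
j=2: u_2=137/360 ∈ [3/11, 1/2) → index 2
j=3: u_3=197/360 ∈ [1/2, 19/22) → index 3
j=4: u_4=257/360 ∈ [1/2, 19/22) → index 3
j=5: u_5=317/360 ∈ [19/22, 1) → index 4

0 0 2 3 3 4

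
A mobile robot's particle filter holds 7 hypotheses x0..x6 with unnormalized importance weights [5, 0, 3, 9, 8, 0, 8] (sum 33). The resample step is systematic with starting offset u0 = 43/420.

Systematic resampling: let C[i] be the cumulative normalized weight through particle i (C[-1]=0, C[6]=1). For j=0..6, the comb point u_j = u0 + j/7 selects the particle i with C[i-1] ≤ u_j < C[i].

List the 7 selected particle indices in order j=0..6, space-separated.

C = [5/33, 5/33, 8/33, 17/33, 25/33, 25/33, 1]
j=0: u_0=43/420 ∈ [0, 5/33) → index 0
j=1: u_1=103/420 ∈ [8/33, 17/33) → index 3
j=2: u_2=163/420 ∈ [8/33, 17/33) → index 3
j=3: u_3=223/420 ∈ [17/33, 25/33) → index 4
j=4: u_4=283/420 ∈ [17/33, 25/33) → index 4
j=5: u_5=49/60 ∈ [25/33, 1) → index 6
j=6: u_6=403/420 ∈ [25/33, 1) → index 6

0 3 3 4 4 6 6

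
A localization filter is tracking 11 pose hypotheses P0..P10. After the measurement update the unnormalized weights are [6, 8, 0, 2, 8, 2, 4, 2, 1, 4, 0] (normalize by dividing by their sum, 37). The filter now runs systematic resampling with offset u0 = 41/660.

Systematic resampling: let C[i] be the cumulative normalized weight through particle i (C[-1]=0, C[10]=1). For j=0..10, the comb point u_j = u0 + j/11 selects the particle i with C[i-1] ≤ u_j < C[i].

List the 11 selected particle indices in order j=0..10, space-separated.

0 0 1 1 3 4 4 5 6 8 9

C = [6/37, 14/37, 14/37, 16/37, 24/37, 26/37, 30/37, 32/37, 33/37, 1, 1]
j=0: u_0=41/660 ∈ [0, 6/37) → index 0
j=1: u_1=101/660 ∈ [0, 6/37) → index 0
j=2: u_2=161/660 ∈ [6/37, 14/37) → index 1
j=3: u_3=221/660 ∈ [6/37, 14/37) → index 1
j=4: u_4=281/660 ∈ [14/37, 16/37) → index 3
j=5: u_5=31/60 ∈ [16/37, 24/37) → index 4
j=6: u_6=401/660 ∈ [16/37, 24/37) → index 4
j=7: u_7=461/660 ∈ [24/37, 26/37) → index 5
j=8: u_8=521/660 ∈ [26/37, 30/37) → index 6
j=9: u_9=581/660 ∈ [32/37, 33/37) → index 8
j=10: u_10=641/660 ∈ [33/37, 1) → index 9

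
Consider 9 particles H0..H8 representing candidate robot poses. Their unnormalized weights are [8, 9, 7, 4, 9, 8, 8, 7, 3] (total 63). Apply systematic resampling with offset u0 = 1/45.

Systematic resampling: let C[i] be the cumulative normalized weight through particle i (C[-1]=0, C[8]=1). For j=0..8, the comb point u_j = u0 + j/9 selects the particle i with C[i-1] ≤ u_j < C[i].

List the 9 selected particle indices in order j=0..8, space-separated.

C = [8/63, 17/63, 8/21, 4/9, 37/63, 5/7, 53/63, 20/21, 1]
j=0: u_0=1/45 ∈ [0, 8/63) → index 0
j=1: u_1=2/15 ∈ [8/63, 17/63) → index 1
j=2: u_2=11/45 ∈ [8/63, 17/63) → index 1
j=3: u_3=16/45 ∈ [17/63, 8/21) → index 2
j=4: u_4=7/15 ∈ [4/9, 37/63) → index 4
j=5: u_5=26/45 ∈ [4/9, 37/63) → index 4
j=6: u_6=31/45 ∈ [37/63, 5/7) → index 5
j=7: u_7=4/5 ∈ [5/7, 53/63) → index 6
j=8: u_8=41/45 ∈ [53/63, 20/21) → index 7

0 1 1 2 4 4 5 6 7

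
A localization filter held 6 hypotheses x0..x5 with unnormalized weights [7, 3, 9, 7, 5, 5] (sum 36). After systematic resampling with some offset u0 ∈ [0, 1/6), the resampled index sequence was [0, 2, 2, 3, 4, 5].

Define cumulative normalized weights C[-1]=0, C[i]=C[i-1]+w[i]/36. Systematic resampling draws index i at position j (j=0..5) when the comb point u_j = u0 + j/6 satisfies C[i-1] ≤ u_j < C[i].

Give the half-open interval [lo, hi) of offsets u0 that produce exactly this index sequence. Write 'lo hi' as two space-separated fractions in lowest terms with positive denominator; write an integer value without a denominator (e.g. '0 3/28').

1/9 1/6

C = [7/36, 5/18, 19/36, 13/18, 31/36, 1]
j=0 picked index 0: u0 ∈ [0, 7/36)
j=1 picked index 2: u0 ∈ [1/9, 13/36)
j=2 picked index 2: u0 ∈ [-1/18, 7/36)
j=3 picked index 3: u0 ∈ [1/36, 2/9)
j=4 picked index 4: u0 ∈ [1/18, 7/36)
j=5 picked index 5: u0 ∈ [1/36, 1/6)
intersection: [1/9, 1/6)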